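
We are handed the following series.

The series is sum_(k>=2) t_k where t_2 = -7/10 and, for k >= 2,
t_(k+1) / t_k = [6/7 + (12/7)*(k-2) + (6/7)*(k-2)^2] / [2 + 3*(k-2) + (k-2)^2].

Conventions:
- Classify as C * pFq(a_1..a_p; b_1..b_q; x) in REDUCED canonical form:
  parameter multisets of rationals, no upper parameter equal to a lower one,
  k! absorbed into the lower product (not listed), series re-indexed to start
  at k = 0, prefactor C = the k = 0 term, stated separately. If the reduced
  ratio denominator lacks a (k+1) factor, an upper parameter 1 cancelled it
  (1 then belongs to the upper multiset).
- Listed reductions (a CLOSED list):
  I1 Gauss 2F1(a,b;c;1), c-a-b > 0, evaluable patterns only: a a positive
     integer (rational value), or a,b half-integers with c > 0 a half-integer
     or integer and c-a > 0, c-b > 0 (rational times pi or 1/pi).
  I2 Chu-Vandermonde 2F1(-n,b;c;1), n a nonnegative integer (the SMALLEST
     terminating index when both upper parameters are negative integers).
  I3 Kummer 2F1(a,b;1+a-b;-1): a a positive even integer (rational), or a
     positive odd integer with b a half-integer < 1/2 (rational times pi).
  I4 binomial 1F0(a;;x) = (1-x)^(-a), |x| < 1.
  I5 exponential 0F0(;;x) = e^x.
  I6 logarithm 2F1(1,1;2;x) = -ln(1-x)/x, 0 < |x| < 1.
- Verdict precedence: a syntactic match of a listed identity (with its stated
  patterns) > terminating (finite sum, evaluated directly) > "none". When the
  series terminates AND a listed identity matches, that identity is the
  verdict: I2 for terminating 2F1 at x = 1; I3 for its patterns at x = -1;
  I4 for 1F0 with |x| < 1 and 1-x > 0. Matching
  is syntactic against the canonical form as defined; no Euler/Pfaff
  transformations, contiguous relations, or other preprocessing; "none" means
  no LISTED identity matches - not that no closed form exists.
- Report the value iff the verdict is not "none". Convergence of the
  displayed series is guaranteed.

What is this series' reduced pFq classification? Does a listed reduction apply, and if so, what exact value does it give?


This is -7/10 * 2F1(1, 1; 2; 6/7) in reduced canonical form. Verdict: this is logarithm (I6) (the logarithm: parameters (1,1;2), x = 6/7). Value: (49/60) * ln(1/7).

The tell: from the first term -7/10: the expanded ratio factors over Q; C = -7/10, roots give parameters.
Adjacent-term ratio: r(k) = (6/7) * (k+1) (k+1) / [(k+2) (k+1)] - rational in k, leading ratio (6/7); with t_0 = -7/10, classification follows.


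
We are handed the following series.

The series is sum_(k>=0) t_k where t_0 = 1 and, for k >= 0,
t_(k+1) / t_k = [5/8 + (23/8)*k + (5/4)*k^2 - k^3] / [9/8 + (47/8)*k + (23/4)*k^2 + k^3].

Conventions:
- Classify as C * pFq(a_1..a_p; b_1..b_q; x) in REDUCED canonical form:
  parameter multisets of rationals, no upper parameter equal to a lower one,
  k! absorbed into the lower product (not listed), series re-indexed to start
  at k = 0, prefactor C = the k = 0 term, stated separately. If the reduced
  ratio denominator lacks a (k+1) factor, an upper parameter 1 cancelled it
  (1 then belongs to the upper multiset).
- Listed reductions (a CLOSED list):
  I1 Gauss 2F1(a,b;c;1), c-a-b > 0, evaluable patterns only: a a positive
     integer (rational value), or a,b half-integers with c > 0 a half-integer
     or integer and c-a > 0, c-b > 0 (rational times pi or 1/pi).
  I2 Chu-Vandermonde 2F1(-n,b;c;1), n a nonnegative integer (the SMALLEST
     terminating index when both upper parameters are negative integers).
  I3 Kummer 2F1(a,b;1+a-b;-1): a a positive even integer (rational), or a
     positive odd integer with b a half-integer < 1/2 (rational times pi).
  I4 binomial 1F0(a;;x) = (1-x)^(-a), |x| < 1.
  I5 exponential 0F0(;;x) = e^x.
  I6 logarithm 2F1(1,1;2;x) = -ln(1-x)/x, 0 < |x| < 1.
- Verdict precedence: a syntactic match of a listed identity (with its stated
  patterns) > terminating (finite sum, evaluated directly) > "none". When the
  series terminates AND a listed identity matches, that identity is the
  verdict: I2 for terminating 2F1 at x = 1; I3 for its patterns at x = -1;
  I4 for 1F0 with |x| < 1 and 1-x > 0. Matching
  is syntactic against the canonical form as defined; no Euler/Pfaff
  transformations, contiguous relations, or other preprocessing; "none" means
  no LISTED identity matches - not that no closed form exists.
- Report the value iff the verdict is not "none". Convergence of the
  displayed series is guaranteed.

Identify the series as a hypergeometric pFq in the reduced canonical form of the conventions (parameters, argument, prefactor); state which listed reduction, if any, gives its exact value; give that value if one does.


Key step: from the first term 1: the parameter 1/4 appears in both the upper and lower lists and cancels.
Term ratio: r(k) = (-1) * (k-5/2) (k+1) / [(k+9/2) (k+1)] - rational in k, leading ratio (-1); with t_0 = 1, classification follows.

Canonical form: C = 1 times 2F1 with upper {-5/2, 1}, lower {9/2}, x = -1. Verdict: Kummer (I3) matches (x = -1; c = 9/2 equals 1+a-b for upper {-5/2, 1}: listed pattern). Hence: (35/64) * pi.


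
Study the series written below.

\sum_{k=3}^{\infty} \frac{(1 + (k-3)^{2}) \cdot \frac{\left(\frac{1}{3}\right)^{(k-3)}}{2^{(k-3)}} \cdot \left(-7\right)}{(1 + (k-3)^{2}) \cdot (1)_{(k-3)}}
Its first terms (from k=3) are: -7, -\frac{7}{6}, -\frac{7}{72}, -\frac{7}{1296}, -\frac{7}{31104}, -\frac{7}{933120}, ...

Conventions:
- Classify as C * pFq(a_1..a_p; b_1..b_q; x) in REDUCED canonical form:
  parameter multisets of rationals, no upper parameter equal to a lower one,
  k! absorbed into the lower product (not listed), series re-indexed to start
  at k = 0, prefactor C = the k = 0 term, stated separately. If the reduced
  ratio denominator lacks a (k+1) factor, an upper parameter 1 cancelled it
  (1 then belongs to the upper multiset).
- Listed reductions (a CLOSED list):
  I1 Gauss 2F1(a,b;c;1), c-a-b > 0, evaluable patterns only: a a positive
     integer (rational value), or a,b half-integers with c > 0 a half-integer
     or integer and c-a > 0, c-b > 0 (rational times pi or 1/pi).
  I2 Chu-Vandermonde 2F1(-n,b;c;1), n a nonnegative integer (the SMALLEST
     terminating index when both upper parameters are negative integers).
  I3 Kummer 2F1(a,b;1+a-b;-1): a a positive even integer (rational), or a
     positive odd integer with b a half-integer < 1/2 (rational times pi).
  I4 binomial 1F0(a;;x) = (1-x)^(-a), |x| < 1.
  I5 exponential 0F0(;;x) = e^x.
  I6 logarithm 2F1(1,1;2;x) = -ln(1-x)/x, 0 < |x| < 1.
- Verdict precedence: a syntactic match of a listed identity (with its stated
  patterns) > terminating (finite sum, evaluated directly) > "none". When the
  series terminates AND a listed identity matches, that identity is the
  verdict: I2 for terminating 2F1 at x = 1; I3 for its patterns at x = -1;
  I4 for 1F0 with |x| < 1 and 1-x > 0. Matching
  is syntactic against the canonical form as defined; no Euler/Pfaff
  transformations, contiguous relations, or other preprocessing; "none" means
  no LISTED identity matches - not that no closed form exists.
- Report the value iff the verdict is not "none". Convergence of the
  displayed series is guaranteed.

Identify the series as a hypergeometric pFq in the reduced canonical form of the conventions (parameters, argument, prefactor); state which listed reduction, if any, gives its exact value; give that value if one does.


x = \frac{1}{6} here; the reduced form reads 0F0, upper {-}, lower {-}, C = -7. Verdict: exponential (I5) applies (the 0F0 exponential series at x = \frac{1}{6}). Exact value: \left(-7\right) \cdot e^{\frac{1}{6}}.

Key observation: x = \frac{1}{6} and (1)_k (prefactor -7) is k! itself.
Adjacent-term ratio: r(k) = \frac{1}{6} * 1 / [(k+1)] - rational in k. x = \frac{1}{6}; t_0 = -7; negate the roots.


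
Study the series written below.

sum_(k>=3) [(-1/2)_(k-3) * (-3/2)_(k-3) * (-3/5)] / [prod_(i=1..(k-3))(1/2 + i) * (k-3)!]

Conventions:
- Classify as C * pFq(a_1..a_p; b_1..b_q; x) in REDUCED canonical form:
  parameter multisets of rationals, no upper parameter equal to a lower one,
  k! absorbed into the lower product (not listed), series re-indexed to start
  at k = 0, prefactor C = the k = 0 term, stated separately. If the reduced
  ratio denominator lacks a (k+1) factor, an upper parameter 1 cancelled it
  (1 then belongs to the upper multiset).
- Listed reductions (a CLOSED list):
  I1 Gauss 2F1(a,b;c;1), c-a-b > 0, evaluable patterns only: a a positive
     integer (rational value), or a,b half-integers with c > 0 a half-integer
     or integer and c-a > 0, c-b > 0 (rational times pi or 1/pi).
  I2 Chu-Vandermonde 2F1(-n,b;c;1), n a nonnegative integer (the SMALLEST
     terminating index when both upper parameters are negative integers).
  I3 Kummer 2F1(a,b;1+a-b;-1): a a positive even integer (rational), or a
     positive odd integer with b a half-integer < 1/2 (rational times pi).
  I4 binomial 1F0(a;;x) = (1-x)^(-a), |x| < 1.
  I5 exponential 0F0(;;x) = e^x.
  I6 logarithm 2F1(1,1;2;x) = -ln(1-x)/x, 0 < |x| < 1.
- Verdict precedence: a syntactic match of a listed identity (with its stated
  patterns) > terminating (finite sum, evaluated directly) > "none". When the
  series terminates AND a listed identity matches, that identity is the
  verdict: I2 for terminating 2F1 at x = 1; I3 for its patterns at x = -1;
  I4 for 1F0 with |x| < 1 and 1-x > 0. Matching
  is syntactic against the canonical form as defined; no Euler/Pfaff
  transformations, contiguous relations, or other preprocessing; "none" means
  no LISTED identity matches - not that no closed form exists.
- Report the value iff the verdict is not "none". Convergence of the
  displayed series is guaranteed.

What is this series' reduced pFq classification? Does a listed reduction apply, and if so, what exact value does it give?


Key observation: t_0 being -3/5, the lower running product (prefactor -3/5) is a rising factorial.
Ratio: r(k) = 1 * (k-3/2) (k-1/2) / [(k+3/2) (k+1)] - poly over poly, x = 1 from leading terms; C = -3/5 at k = 0.

x = 1 here; the reduced form reads 2F1, upper {-3/2, -1/2}, lower {3/2}, C = -3/5. Verdict: Gauss's theorem I1 (half-integer case) fires (x = 1; upper {-3/2, -1/2} half-integers, c = 3/2 in the evaluable pattern). Hence: (-9/32) * pi.


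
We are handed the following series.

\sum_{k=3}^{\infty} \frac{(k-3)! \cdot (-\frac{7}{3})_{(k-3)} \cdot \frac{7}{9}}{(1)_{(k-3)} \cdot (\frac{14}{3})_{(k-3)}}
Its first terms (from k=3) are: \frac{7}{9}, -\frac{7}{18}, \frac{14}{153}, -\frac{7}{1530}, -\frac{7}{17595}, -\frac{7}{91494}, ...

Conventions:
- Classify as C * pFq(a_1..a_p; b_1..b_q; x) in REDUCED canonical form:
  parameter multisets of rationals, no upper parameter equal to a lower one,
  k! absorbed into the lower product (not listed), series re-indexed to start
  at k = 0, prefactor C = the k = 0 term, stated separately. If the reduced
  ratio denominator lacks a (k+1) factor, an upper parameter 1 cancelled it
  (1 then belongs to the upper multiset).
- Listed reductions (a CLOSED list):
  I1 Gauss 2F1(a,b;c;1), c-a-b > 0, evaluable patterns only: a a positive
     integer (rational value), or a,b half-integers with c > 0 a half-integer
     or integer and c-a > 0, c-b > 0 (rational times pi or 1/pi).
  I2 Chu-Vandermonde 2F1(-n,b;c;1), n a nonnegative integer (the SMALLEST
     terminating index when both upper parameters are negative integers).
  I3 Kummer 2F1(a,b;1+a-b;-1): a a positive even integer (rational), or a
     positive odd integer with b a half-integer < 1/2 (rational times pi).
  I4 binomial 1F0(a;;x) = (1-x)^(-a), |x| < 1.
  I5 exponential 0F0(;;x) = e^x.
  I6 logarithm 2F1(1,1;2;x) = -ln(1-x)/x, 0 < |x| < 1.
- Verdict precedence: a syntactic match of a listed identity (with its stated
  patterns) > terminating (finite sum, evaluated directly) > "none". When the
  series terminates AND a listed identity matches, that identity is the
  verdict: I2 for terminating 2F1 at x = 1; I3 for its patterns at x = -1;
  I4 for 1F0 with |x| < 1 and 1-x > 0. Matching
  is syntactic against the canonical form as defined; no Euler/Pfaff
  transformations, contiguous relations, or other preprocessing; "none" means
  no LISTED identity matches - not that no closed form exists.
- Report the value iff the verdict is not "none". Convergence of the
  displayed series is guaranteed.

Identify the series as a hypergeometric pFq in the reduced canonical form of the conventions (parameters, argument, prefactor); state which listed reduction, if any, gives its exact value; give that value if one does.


The tell: x = 1 and the factorial ratio (C = 7/9) (k+a-1)!/(a-1)! is a rising factorial (a)_k.
Ratio: r(k) = 1 * (k-\frac{7}{3}) (k+1) / [(k+\frac{14}{3}) (k+1)] ; factor over Q: parameters, x = 1, and C = \frac{7}{9}.

The series (x = 1) is 2F1: upper {-\frac{7}{3}, 1}, lower {\frac{14}{3}}, prefactor \frac{7}{9}. Verdict: the Gauss summation I1 matches (x = 1: the Gamma ratio telescopes since c-a-b = 6 > 0 and a = 1 in Z>0). Sum: \frac{77}{162}.


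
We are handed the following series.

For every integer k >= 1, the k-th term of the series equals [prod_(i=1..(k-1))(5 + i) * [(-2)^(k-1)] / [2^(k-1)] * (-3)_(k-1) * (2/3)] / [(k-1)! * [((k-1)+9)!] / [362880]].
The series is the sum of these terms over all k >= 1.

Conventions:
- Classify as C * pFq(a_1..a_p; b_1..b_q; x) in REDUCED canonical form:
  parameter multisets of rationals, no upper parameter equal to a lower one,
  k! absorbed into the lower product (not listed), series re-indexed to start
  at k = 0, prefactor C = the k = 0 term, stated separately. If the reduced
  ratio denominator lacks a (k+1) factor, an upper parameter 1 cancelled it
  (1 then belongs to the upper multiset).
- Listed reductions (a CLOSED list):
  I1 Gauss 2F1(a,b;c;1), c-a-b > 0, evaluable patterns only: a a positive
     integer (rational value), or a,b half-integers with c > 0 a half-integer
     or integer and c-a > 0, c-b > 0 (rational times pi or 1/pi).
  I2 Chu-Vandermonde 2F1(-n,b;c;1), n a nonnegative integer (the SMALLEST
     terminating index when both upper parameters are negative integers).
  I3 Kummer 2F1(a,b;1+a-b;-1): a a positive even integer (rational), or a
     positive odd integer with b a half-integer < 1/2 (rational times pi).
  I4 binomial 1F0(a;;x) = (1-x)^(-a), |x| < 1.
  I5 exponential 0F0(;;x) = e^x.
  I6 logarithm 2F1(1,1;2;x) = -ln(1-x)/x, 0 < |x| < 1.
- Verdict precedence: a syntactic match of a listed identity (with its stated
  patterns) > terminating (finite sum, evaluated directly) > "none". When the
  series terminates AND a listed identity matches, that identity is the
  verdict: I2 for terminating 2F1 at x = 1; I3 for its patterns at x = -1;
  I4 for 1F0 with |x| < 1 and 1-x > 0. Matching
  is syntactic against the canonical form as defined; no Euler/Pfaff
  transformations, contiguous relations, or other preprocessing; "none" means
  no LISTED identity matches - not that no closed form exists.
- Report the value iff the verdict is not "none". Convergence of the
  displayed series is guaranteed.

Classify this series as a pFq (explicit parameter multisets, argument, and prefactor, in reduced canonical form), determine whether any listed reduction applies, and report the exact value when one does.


The tell: x = (-1) and the running product (C = 2/3, x = -1) telescopes to a rising factorial.
Step ratio: r(k) = (-1) * (k-3) (k+6) / [(k+10) (k+1)] - rational in k. x = (-1); t_0 = 2/3; negate the roots.

The series (x = -1) is 2F1: upper {-3, 6}, lower {10}, prefactor 2/3. Verdict: the Kummer evaluation I3 fires (x = -1; c = 10 equals 1+a-b for upper {-3, 6}: listed pattern). Value: 14/5.


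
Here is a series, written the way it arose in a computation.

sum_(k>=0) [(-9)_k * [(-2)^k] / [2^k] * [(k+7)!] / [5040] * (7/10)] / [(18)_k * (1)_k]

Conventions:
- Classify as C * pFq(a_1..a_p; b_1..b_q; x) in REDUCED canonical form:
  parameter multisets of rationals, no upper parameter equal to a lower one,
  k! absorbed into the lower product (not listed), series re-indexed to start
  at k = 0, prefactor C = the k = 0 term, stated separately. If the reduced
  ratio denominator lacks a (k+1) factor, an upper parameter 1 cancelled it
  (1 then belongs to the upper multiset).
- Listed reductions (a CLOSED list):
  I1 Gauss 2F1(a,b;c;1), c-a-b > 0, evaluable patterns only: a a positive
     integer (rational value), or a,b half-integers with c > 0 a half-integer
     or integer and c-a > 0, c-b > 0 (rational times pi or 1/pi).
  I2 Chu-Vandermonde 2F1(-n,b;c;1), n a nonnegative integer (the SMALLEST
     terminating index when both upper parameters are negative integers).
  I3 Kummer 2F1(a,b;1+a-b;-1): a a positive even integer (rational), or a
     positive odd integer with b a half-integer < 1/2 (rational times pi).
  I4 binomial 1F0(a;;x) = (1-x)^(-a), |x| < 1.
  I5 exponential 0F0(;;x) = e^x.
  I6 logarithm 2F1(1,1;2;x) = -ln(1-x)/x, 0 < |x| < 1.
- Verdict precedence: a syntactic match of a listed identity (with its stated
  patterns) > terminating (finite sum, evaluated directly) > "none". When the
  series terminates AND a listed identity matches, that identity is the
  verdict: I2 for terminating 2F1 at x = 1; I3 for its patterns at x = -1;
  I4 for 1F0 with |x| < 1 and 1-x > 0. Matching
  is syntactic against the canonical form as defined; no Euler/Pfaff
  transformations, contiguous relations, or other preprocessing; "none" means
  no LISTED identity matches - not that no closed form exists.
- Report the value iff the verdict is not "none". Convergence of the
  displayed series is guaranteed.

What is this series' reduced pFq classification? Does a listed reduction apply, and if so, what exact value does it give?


The series (x = -1) is 2F1: upper {-9, 8}, lower {18}, prefactor 7/10. Verdict at x = -1: Kummer (I3) matches (x = -1; c = 18 equals 1+a-b for upper {-9, 8}: listed pattern). Sum: 119/5.

Key observation: with t_0 = 7/10, the factorial ratio (prefactor 7/10) (k+a-1)!/(a-1)! is a rising factorial (a)_k.
Consecutive-term ratio: r(k) = (-1) * (k-9) (k+8) / [(k+18) (k+1)] - rational in k. x = (-1); t_0 = 7/10; negate the roots.


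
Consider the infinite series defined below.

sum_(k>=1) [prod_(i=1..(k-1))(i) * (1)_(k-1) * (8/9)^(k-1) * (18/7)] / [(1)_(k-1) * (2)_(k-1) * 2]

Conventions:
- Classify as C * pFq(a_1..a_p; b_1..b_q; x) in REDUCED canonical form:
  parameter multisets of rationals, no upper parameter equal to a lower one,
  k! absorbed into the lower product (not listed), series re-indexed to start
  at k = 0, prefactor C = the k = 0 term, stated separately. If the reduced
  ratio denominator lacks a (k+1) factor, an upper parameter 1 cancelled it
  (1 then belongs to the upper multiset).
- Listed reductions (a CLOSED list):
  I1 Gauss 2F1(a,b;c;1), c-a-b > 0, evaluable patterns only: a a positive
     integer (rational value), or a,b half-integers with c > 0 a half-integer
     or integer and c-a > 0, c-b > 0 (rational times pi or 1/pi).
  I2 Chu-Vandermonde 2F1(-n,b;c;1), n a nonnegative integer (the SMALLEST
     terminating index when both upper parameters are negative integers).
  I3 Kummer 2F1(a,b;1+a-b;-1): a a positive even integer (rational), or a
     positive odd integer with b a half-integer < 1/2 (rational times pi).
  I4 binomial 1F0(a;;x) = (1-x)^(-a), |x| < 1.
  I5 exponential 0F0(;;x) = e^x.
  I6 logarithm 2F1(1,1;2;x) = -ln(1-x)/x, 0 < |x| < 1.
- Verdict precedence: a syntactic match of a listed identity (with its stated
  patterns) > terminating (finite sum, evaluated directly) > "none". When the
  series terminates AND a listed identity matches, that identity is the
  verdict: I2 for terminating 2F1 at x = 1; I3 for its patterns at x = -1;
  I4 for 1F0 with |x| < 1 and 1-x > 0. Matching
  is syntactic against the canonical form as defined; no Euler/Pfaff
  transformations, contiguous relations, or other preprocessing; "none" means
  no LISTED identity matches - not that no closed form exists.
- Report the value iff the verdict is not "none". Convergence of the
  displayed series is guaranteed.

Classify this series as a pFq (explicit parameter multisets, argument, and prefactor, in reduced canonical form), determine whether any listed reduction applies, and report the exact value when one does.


The tell: x = (8/9) and the constant factors (C = 9/7) combine into one prefactor.
Consecutive-term ratio: r(k) = (8/9) * (k+1) (k+1) / [(k+2) (k+1)] - rational in k, leading ratio (8/9); with t_0 = 9/7, classification follows.

This is 9/7 * 2F1(1, 1; 2; 8/9) in reduced canonical form. Verdict at x = 8/9: the I6 logarithm reduction matches (the logarithm: parameters (1,1;2), x = 8/9). Exact value: (-81/56) * ln(1/9).


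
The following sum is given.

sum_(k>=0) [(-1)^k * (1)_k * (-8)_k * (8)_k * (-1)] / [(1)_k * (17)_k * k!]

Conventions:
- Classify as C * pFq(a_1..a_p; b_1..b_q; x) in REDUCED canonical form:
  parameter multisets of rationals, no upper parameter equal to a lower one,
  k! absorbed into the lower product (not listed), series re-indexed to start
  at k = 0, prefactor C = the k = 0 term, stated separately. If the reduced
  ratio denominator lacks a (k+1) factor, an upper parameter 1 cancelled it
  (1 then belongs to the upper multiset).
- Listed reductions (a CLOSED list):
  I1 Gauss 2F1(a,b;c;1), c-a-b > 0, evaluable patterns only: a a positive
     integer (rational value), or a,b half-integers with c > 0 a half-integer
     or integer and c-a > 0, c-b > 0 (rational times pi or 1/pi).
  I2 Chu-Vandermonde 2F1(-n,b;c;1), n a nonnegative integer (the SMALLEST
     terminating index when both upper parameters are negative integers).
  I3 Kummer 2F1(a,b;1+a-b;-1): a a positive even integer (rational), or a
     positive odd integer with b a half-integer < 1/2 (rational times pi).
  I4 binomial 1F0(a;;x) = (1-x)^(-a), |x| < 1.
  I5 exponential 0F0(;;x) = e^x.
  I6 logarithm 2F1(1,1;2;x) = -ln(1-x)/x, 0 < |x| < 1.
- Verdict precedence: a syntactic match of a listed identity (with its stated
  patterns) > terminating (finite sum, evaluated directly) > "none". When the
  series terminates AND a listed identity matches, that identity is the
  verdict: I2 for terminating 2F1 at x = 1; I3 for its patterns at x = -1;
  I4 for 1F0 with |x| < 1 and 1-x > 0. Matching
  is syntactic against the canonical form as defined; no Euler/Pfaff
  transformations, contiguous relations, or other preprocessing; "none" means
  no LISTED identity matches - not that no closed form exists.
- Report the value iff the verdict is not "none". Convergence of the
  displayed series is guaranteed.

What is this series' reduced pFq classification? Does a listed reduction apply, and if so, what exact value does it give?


Classification (C = -1): 2F1 with upper {-8, 8}, lower {17}, argument x = -1. Verdict: this is Kummer (I3) (x = -1; c = 17 equals 1+a-b for upper {-8, 8}: listed pattern). Its exact value is -26.

Key step: x = (-1) and (1)_k (prefactor -1) is k! itself.
Term ratio: r(k) = (-1) * (k-8) (k+8) / [(k+17) (k+1)] - rational in k. x = (-1); t_0 = -1; negate the roots.


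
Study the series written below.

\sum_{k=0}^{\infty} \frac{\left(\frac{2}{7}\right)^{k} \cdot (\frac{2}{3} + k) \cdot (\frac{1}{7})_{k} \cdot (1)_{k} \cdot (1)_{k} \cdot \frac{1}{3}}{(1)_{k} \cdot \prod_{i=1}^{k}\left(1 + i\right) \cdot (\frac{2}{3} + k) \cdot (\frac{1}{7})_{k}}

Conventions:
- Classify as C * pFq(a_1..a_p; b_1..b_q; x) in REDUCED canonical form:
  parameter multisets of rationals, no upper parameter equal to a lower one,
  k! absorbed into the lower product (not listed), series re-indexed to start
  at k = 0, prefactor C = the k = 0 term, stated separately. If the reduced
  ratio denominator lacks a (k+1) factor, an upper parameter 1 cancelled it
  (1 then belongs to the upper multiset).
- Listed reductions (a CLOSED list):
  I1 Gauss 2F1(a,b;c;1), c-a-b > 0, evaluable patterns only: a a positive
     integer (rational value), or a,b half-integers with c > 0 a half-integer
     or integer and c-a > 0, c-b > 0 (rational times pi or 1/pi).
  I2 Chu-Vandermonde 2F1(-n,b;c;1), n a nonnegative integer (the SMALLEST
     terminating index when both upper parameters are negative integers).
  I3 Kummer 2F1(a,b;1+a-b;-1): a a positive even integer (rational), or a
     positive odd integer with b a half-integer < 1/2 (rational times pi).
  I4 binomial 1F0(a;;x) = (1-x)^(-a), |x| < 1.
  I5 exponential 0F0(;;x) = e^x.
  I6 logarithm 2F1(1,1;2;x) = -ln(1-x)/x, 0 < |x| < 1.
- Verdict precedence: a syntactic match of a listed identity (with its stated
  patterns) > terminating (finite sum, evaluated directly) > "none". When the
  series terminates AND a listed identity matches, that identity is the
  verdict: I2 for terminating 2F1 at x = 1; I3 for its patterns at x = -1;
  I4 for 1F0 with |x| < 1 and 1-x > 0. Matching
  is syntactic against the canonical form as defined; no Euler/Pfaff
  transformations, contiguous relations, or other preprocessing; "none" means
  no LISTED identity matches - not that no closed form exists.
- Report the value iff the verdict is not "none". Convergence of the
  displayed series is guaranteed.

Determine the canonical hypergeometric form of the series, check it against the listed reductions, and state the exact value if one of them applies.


Canonical form: C = \frac{1}{3} times 2F1 with upper {1, 1}, lower {2}, x = \frac{2}{7}. Verdict: logarithm (I6) matches (the logarithm: parameters (1,1;2), x = \frac{2}{7}). Exact value: \left(-\frac{7}{6}\right) \cdot \ln\left(\frac{5}{7}\right).

Key step: t_0 = \frac{1}{3} here, and the factor k + 2/3 cancels (top and bottom), leaving C = 1/3, x = 2/7.
Adjacent-term ratio: r(k) = \frac{2}{7} * (k+1) (k+1) / [(k+2) (k+1)] ; factor over Q: parameters, x = \frac{2}{7}, and C = \frac{1}{3}.


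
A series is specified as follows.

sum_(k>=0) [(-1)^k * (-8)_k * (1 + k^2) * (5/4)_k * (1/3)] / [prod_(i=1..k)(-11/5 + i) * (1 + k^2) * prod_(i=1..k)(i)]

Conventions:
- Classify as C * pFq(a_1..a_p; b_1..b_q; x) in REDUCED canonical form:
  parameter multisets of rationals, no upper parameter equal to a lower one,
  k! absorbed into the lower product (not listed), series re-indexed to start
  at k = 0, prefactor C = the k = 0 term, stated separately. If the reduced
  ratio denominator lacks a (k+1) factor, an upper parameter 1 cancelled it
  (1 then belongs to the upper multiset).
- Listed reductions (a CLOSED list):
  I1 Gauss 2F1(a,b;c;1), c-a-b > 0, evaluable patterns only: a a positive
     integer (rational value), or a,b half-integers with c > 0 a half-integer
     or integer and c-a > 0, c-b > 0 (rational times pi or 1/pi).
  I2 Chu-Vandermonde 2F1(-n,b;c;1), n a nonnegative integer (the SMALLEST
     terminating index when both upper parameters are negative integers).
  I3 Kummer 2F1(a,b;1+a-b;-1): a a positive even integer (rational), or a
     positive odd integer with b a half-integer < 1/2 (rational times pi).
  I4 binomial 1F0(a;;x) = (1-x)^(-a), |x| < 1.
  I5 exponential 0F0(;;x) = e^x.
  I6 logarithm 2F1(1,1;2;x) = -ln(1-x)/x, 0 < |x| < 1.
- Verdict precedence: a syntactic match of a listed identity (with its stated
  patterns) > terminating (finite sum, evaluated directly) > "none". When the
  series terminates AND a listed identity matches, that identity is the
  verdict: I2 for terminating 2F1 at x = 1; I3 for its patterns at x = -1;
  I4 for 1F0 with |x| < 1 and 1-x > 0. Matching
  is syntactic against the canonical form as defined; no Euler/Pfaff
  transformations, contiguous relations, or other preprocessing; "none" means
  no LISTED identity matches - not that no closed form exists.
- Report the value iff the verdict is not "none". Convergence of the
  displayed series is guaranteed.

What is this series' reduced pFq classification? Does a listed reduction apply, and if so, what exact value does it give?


With C = 1/3: the canonical form is 2F1(-8, 5/4; -6/5; -1). Verdict: terminating - the sum ends at index 8 because -8 is a negative integer; exact evaluation follows. Sum: 17833819881481/1434451968.

Key step: x = (-1) and striking the common factor k^2 + 1 reduces the term (C = 1/3, x = -1).
Adjacent-term ratio: r(k) = (-1) * (k-8) (k+5/4) / [(k-6/5) (k+1)] - rational in k. x = (-1); t_0 = 1/3; negate the roots.


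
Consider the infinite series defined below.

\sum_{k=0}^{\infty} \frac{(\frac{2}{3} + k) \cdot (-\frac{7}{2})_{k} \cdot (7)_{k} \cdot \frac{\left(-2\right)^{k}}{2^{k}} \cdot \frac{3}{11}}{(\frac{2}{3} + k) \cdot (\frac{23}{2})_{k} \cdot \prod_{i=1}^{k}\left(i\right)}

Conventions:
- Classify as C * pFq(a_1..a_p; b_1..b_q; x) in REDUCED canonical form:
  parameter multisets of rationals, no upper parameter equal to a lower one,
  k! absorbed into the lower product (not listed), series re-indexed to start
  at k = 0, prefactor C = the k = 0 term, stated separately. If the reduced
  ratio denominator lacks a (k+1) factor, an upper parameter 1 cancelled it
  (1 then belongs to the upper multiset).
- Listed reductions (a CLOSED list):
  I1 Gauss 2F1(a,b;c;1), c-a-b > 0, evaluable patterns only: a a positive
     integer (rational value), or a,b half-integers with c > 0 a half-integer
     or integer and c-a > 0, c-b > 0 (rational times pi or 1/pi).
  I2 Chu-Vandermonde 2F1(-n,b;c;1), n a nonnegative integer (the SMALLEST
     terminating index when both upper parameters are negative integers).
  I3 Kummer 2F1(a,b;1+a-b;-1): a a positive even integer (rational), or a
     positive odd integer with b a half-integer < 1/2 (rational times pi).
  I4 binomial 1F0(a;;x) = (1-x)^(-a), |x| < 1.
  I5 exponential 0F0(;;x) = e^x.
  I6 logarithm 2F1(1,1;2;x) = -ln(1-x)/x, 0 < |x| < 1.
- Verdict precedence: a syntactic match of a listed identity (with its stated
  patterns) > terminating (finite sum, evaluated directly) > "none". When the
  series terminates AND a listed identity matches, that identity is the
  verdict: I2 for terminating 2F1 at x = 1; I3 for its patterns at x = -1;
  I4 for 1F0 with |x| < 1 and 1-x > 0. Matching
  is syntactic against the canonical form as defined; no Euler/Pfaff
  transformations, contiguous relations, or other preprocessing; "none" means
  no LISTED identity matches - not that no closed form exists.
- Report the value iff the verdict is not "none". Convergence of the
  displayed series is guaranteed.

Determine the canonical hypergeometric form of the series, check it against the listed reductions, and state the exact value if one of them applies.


Canonical form: C = \frac{3}{11} times 2F1 with upper {-\frac{7}{2}, 7}, lower {\frac{23}{2}}, x = -1. Verdict: Kummer (I3) applies (x = -1; c = \frac{23}{2} equals 1+a-b for upper {-\frac{7}{2}, 7}: listed pattern). Exact value: \frac{3968055}{8388608} \cdot \pi.

Key step: t_0 = \frac{3}{11} here, and the two k-th powers (C = 3/11, x = -1) combine into one argument.
Consecutive-term ratio: r(k) = -1 * (k-\frac{7}{2}) (k+7) / [(k+\frac{23}{2}) (k+1)] - rational; roots negated = parameters, x = -1, C = \frac{3}{11}.


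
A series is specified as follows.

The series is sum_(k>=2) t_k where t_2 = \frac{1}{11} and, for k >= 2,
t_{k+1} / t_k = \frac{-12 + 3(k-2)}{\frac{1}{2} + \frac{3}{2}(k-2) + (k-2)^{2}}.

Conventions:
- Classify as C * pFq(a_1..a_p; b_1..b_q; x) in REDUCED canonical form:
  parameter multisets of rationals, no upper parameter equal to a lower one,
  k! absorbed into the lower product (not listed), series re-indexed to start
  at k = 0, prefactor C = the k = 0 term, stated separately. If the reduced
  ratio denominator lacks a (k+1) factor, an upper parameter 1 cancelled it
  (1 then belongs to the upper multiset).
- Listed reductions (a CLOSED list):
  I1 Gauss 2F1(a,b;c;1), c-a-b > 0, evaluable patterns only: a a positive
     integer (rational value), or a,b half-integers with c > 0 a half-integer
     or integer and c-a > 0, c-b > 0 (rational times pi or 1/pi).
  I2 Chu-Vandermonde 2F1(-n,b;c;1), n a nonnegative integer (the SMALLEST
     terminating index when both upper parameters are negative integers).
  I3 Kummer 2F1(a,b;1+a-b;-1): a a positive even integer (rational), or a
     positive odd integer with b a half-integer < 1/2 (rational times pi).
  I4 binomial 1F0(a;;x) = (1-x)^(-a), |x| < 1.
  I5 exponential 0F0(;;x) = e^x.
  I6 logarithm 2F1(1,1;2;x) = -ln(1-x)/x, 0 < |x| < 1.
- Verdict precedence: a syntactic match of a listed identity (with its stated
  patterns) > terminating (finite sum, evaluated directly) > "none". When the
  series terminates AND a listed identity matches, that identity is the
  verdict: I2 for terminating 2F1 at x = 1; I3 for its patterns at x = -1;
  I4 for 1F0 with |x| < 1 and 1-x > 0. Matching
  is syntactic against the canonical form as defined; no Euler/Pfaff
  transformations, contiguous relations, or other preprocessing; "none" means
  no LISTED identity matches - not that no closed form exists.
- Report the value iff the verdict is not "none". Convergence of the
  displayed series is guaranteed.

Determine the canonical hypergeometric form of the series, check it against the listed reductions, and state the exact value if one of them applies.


x = 3 here; the reduced form reads 1F1, upper {-4}, lower {\frac{1}{2}}, C = \frac{1}{11}. Verdict: terminating. With -4 upstairs the series is a 5-term polynomial sum; evaluated term by term. Hence: \frac{131}{385}.

Structural cue: with t_0 = \frac{1}{11}, factor the ratio over Q (C = 1/11, x = 3): negated roots = parameters.
Adjacent-term ratio: r(k) = 3 * (k-4) / [(k+\frac{1}{2}) (k+1)] ; factor over Q: parameters, x = 3, and C = \frac{1}{11}.


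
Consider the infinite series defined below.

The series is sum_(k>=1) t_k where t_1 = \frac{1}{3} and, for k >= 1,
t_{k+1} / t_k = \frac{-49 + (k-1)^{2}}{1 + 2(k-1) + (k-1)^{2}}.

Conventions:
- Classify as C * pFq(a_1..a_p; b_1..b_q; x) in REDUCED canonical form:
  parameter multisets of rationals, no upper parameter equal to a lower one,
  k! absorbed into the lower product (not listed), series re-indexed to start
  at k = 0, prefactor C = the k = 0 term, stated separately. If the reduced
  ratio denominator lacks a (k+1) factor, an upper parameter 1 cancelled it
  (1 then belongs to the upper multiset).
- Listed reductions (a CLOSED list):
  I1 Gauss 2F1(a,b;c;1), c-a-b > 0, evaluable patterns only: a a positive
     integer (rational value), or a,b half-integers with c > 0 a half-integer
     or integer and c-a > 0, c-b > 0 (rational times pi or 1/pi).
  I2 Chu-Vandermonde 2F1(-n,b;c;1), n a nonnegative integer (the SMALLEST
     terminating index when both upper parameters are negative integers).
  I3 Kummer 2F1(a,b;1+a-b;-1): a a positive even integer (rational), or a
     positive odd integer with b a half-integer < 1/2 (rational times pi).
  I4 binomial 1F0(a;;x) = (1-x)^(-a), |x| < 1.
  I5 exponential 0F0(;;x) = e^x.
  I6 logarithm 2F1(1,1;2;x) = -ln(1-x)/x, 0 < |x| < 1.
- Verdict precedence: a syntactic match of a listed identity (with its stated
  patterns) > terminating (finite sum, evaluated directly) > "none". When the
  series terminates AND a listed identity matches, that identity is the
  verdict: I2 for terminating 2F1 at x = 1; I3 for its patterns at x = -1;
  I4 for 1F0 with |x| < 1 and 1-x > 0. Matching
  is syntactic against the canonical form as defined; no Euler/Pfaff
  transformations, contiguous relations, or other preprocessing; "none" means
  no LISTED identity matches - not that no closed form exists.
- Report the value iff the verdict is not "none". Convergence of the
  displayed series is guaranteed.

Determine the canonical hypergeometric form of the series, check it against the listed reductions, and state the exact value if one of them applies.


Prefactor \frac{1}{3}, argument 1: 2F1 with upper {-7, 7} over lower {1}. Verdict: the Chu-Vandermonde identity I2 matches (terminating 2F1 at x = 1 with n = 7, b = 7, c = 1). Value: 0.

Structural cue: t_0 being \frac{1}{3}, the expanded ratio factors over Q; prefactor 1/3, roots give parameters.
Adjacent-term ratio: r(k) = 1 * (k-7) (k+7) / [(k+1) (k+1)] ; factor over Q: parameters, x = 1, and C = \frac{1}{3}.


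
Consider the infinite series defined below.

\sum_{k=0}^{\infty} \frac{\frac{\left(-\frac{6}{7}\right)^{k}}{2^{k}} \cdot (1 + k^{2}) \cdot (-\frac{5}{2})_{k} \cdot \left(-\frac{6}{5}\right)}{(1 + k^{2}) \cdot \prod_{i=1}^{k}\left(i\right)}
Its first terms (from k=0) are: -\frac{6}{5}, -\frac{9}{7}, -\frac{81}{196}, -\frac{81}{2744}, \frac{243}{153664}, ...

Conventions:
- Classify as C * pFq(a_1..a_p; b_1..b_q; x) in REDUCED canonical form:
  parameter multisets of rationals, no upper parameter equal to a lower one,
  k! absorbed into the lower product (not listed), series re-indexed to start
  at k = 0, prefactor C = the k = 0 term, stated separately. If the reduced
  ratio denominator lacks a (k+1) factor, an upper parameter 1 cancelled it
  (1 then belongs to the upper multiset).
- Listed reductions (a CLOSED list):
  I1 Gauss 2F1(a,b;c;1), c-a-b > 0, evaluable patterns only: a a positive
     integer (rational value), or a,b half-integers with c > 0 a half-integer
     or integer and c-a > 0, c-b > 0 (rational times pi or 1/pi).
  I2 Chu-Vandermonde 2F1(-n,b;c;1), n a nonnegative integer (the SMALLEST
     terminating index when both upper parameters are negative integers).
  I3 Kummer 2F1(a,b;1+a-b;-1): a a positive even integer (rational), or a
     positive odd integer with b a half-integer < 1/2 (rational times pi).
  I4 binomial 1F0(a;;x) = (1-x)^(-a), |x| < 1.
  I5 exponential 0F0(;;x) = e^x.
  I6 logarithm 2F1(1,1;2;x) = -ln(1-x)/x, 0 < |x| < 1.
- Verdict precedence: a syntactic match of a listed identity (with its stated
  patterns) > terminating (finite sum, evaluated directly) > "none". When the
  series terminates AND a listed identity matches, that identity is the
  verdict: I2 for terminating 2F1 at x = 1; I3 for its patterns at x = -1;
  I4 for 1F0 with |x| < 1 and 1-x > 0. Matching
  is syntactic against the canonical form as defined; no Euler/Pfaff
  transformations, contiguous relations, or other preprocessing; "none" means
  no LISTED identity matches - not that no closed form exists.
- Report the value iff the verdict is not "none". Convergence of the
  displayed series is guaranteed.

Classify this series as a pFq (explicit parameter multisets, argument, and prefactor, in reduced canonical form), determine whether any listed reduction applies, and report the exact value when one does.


Classification (C = -\frac{6}{5}): 1F0 with upper {-\frac{5}{2}}, lower {-}, argument x = -\frac{3}{7}. Verdict (x = -\frac{3}{7}): binomial (I4) applies (the 1F0 binomial series: exponent 5/2, x = -\frac{3}{7}). Value: \left(-\frac{6}{5}\right) \cdot \left(\frac{10}{7}\right)^{\frac{5}{2}}.

Key step: from the first term -\frac{6}{5}: the factor k^2 + 1 cancels (top and bottom), leaving C = -6/5.
Step ratio: r(k) = -\frac{3}{7} * (k-\frac{5}{2}) / [(k+1)] - poly over poly, x = -\frac{3}{7} from leading terms; C = -\frac{6}{5} at k = 0.


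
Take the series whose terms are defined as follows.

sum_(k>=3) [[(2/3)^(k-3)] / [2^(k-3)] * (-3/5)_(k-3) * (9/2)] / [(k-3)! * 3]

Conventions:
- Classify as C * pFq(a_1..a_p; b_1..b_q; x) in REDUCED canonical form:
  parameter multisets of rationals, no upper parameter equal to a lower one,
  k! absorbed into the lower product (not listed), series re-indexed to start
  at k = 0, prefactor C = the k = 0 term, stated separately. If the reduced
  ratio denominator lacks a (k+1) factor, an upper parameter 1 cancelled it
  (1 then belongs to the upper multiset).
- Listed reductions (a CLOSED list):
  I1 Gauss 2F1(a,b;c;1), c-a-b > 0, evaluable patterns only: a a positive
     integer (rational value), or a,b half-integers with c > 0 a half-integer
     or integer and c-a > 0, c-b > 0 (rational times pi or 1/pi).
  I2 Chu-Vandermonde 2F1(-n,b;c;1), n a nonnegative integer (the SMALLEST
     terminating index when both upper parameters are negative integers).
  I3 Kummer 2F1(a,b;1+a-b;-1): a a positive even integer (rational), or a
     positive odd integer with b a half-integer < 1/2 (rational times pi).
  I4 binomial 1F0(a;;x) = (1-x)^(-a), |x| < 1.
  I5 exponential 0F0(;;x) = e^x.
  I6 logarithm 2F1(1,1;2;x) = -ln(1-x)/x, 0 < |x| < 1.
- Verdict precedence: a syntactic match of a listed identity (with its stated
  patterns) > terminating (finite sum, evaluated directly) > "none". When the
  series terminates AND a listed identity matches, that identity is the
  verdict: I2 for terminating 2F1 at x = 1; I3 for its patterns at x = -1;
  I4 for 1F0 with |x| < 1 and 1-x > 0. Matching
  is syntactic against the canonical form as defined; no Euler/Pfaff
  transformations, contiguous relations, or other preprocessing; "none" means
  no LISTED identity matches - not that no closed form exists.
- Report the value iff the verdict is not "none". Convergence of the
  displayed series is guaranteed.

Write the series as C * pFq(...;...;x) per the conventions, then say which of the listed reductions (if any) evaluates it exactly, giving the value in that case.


Reduced: x = 1/3, 1F0, upper = {-3/5}, lower = {-}, C = 3/2. Verdict at x = 1/3: binomial (I4) matches (the 1F0 binomial series: exponent 3/5, x = 1/3). Sum: (3/2) * (2/3)^(3/5).

Key step: t_0 being 3/2, the constant factors (C = 3/2) combine into one prefactor.
Step ratio: r(k) = (1/3) * (k-3/5) / [(k+1)] - rational in k, leading ratio (1/3); with t_0 = 3/2, classification follows.
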